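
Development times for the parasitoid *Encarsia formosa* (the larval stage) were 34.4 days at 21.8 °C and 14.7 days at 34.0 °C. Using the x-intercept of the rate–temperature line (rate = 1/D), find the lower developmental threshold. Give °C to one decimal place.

Equal thermal constants: D₁(T₁ − T_b) = D₂(T₂ − T_b).
34.4·(21.8 − T_b) = 14.7·(34.0 − T_b)
T_b = (34.4·21.8 − 14.7·34.0) / (34.4 − 14.7) = 250.12 / 19.7 = 12.696 °C ≈ 12.7 °C.

12.7 °C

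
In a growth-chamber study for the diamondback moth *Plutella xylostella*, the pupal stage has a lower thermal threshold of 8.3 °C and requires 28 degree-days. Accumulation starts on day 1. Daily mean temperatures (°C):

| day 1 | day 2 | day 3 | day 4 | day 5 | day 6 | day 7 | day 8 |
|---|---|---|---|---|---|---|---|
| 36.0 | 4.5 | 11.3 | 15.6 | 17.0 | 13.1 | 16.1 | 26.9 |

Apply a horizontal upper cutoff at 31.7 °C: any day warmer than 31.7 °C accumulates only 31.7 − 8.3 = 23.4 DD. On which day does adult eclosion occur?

day 4

Daily DD above 8.3 °C (capped at 23.4): 23.4, 0.0, 3.0, 7.3, 8.7, 4.8, 7.8, 18.6.
Cumulative: 23.4, 23.4, 26.4, 33.7, 42.4, 47.2, 55.0, 73.6.
The total first reaches 28 DD on day 4.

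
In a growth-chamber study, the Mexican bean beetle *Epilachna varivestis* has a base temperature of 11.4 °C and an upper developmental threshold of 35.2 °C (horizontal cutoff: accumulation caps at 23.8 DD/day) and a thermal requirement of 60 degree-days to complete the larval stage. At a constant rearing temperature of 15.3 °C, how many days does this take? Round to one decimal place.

15.4 days

Daily accumulation = 15.3 − 11.4 = 3.9 DD/day.
Duration = 60 / 3.9 = 15.385 ≈ 15.4 days.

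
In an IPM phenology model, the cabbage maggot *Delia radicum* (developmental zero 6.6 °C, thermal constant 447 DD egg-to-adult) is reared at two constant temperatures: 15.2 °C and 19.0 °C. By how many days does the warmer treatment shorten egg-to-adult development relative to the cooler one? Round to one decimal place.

15.9 days

At 15.2 °C: 447 / (15.2 − 6.6) = 447 / 8.6 = 51.977 d.
At 19.0 °C: 447 / (19.0 − 6.6) = 447 / 12.4 = 36.048 d.
Difference = |51.977 − 36.048| = 15.928 ≈ 15.9 days.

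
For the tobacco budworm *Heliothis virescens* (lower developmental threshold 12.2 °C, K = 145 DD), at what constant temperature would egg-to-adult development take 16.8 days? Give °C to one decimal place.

Required daily accumulation = 145 / 16.8 = 8.631 DD/day.
T = T_base + 8.631 = 12.2 + 8.631 = 20.831 ≈ 20.8 °C.

20.8 °C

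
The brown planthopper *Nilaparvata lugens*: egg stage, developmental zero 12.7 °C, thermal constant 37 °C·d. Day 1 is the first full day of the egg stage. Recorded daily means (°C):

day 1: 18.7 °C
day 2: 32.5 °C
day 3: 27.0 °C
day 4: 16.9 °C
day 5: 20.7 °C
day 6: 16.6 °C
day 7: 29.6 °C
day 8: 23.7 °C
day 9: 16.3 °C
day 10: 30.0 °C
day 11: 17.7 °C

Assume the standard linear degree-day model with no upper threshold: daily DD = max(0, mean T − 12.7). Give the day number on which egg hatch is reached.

day 3

Daily DD above 12.7 °C: 6.0, 19.8, 14.3, 4.2, 8.0, 3.9, 16.9, 11.0, 3.6, 17.3, 5.0.
Cumulative: 6.0, 25.8, 40.1, 44.3, 52.3, 56.2, 73.1, 84.1, 87.7, 105.0, 110.0.
The total first reaches 37 DD on day 3.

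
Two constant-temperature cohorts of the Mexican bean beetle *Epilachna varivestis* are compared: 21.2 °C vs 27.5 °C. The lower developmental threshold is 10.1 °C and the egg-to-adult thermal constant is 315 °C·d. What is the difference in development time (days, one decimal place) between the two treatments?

10.3 days

At 21.2 °C: 315 / (21.2 − 10.1) = 315 / 11.1 = 28.378 d.
At 27.5 °C: 315 / (27.5 − 10.1) = 315 / 17.4 = 18.103 d.
Difference = |28.378 − 18.103| = 10.275 ≈ 10.3 days.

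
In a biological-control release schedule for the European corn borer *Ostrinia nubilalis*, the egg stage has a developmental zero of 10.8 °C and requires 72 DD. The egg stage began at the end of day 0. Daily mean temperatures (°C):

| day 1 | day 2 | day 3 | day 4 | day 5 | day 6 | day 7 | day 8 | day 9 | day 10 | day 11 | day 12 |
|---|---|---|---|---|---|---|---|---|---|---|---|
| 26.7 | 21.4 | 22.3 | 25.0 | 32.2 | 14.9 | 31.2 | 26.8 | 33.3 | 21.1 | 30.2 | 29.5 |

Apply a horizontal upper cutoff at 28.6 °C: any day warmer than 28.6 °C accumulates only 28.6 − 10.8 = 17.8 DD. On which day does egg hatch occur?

day 6

Daily DD above 10.8 °C (capped at 17.8): 15.9, 10.6, 11.5, 14.2, 17.8, 4.1, 17.8, 16.0, 17.8, 10.3, 17.8, 17.8.
Cumulative: 15.9, 26.5, 38.0, 52.2, 70.0, 74.1, 91.9, 107.9, 125.7, 136.0, 153.8, 171.6.
The total first reaches 72 DD on day 6.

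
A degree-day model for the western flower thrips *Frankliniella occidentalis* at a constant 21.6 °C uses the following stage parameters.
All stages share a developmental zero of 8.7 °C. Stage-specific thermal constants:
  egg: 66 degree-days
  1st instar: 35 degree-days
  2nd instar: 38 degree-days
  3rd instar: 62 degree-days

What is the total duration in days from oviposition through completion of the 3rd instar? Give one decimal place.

15.6 days

Daily accumulation at 21.6 °C = 21.6 − 8.7 = 12.9 DD/day.
Total K = 66 + 35 + 38 + 62 = 201 DD.
Total duration = 201 / 12.9 = 15.581 ≈ 15.6 days.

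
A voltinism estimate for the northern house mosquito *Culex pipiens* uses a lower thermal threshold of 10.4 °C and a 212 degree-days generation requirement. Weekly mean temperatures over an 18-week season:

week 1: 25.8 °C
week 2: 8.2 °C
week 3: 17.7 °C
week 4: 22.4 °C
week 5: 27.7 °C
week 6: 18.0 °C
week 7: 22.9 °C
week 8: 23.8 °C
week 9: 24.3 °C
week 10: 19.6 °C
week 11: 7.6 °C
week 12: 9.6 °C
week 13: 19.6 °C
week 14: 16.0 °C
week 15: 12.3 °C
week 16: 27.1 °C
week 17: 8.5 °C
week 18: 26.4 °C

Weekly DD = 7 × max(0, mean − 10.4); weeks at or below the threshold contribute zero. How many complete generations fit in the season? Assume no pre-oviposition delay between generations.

Weekly DD (7 × max(0, T̄ − 10.4)): 107.8, 0.0, 51.1, 84.0, 121.1, 53.2, 87.5, 93.8, 97.3, 64.4, 0.0, 0.0, 64.4, 39.2, 13.3, 116.9, 0.0, 112.0.
Season total = 1106.0 DD.
Complete generations = ⌊1106.0 / 212⌋ = 5.

5 generations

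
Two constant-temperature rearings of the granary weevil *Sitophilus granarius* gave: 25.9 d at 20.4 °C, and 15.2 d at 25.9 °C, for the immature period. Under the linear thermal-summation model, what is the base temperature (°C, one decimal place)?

Under the model K = D·(T − T_b), so D₁·(T₁ − T_b) = D₂·(T₂ − T_b).
25.9·(20.4 − T_b) = 15.2·(25.9 − T_b)
T_b = (25.9·20.4 − 15.2·25.9) / (25.9 − 15.2) = 134.68 / 10.7 = 12.587 °C ≈ 12.6 °C.

12.6 °C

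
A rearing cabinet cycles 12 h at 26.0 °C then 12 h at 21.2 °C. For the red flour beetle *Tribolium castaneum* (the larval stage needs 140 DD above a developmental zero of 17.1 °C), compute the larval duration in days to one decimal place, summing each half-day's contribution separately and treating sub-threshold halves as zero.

21.5 days

Day half: max(0, 26.0 − 17.1) × 0.5 = 8.9 × 0.5 = 4.45 DD.
Night half: max(0, 21.2 − 17.1) × 0.5 = 4.1 × 0.5 = 2.05 DD.
Per 24 h: 6.50 DD/day.
Duration = 140 / 6.50 = 21.538 ≈ 21.5 days.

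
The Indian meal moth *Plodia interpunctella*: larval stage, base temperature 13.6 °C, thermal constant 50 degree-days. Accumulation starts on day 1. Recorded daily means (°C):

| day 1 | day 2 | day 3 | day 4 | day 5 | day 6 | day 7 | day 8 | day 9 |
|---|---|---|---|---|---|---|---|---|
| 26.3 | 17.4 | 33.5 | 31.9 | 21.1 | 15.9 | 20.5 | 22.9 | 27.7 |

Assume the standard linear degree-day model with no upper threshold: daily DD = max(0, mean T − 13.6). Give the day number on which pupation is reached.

day 4

Daily DD above 13.6 °C: 12.7, 3.8, 19.9, 18.3, 7.5, 2.3, 6.9, 9.3, 14.1.
Cumulative: 12.7, 16.5, 36.4, 54.7, 62.2, 64.5, 71.4, 80.7, 94.8.
The total first reaches 50 DD on day 4.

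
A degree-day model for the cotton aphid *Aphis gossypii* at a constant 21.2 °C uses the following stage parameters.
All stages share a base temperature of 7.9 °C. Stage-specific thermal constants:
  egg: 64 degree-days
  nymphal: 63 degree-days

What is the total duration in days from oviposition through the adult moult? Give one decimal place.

Daily accumulation at 21.2 °C = 21.2 − 7.9 = 13.3 DD/day.
Total K = 64 + 63 = 127 DD.
Total duration = 127 / 13.3 = 9.549 ≈ 9.5 days.

9.5 days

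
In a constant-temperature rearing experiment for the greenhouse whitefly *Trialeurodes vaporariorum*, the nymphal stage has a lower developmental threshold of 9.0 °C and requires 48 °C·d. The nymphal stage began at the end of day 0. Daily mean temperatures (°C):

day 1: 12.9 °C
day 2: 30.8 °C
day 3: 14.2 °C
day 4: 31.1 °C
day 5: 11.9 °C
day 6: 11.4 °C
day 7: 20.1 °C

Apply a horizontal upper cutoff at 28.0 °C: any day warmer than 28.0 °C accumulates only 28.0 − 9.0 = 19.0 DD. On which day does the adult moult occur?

Daily DD above 9.0 °C (capped at 19.0): 3.9, 19.0, 5.2, 19.0, 2.9, 2.4, 11.1.
Cumulative: 3.9, 22.9, 28.1, 47.1, 50.0, 52.4, 63.5.
The total first reaches 48 DD on day 5.

day 5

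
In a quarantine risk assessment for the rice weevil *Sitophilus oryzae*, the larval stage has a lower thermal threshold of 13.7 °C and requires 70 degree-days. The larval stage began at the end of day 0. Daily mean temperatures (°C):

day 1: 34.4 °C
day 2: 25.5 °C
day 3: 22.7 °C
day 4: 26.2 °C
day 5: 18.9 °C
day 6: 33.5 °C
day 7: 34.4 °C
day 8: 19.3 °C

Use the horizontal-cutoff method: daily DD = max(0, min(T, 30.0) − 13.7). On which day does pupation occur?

Daily DD above 13.7 °C (capped at 16.3): 16.3, 11.8, 9.0, 12.5, 5.2, 16.3, 16.3, 5.6.
Cumulative: 16.3, 28.1, 37.1, 49.6, 54.8, 71.1, 87.4, 93.0.
The total first reaches 70 DD on day 6.

day 6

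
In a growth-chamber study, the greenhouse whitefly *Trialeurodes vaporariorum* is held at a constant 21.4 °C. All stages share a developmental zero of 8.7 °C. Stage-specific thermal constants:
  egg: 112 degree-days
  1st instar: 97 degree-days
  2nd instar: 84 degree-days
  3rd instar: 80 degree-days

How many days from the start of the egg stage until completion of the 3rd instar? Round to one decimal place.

Daily accumulation at 21.4 °C = 21.4 − 8.7 = 12.7 DD/day.
Total K = 112 + 97 + 84 + 80 = 373 DD.
Total duration = 373 / 12.7 = 29.370 ≈ 29.4 days.

29.4 days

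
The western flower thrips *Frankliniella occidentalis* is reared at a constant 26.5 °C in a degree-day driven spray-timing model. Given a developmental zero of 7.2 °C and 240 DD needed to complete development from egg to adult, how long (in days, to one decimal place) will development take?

Daily accumulation = 26.5 − 7.2 = 19.3 DD/day.
Duration = 240 / 19.3 = 12.435 ≈ 12.4 days.

12.4 days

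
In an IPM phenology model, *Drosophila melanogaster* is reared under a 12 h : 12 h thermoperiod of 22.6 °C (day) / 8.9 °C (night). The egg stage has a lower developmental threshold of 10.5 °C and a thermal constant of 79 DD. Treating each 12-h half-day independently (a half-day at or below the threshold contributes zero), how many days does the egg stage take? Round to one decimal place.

Day half: max(0, 22.6 − 10.5) × 0.5 = 12.1 × 0.5 = 6.05 DD.
Night half: max(0, 8.9 − 10.5) × 0.5 = 0.0 × 0.5 = 0.00 DD.
Per 24 h: 6.05 DD/day.
Duration = 79 / 6.05 = 13.058 ≈ 13.1 days.

13.1 days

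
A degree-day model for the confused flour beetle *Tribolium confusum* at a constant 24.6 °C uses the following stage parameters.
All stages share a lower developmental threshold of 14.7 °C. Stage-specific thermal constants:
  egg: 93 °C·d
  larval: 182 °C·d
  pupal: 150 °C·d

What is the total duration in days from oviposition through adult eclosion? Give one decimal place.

42.9 days

Daily accumulation at 24.6 °C = 24.6 − 14.7 = 9.9 DD/day.
Total K = 93 + 182 + 150 = 425 DD.
Total duration = 425 / 9.9 = 42.929 ≈ 42.9 days.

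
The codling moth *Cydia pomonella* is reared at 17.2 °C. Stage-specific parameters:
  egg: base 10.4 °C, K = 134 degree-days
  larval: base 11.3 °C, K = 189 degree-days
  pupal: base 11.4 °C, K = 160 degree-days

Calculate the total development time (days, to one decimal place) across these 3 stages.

egg: 134 / (17.2 − 10.4) = 134 / 6.8 = 19.706 d.
larval: 189 / (17.2 − 11.3) = 189 / 5.9 = 32.034 d.
pupal: 160 / (17.2 − 11.4) = 160 / 5.8 = 27.586 d.
Sum = 79.326 ≈ 79.3 days.

79.3 days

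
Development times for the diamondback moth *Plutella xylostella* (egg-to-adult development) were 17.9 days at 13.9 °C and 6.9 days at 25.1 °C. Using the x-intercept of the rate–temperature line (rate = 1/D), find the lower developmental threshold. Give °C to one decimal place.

6.9 °C

Equal thermal constants: D₁(T₁ − T_b) = D₂(T₂ − T_b).
17.9·(13.9 − T_b) = 6.9·(25.1 − T_b)
T_b = (17.9·13.9 − 6.9·25.1) / (17.9 − 6.9) = 75.62 / 11.0 = 6.875 °C ≈ 6.9 °C.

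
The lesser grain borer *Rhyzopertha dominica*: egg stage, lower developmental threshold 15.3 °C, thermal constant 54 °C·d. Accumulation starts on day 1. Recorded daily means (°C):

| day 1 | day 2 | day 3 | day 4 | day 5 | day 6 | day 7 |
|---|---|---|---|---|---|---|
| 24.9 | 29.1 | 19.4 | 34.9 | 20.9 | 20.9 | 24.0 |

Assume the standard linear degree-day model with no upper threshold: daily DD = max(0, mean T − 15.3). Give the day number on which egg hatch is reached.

day 6

Daily DD above 15.3 °C: 9.6, 13.8, 4.1, 19.6, 5.6, 5.6, 8.7.
Cumulative: 9.6, 23.4, 27.5, 47.1, 52.7, 58.3, 67.0.
The total first reaches 54 DD on day 6.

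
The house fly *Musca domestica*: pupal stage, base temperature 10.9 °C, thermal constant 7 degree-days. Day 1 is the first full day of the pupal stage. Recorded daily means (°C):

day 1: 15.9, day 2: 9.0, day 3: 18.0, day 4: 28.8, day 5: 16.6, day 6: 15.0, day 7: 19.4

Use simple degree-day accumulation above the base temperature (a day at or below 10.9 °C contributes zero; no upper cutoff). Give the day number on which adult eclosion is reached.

day 3

Daily DD above 10.9 °C: 5.0, 0.0, 7.1, 17.9, 5.7, 4.1, 8.5.
Cumulative: 5.0, 5.0, 12.1, 30.0, 35.7, 39.8, 48.3.
The total first reaches 7 DD on day 3.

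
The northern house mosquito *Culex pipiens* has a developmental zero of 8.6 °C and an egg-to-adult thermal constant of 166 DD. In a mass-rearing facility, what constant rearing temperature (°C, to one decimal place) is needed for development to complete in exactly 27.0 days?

14.7 °C

Required daily accumulation = 166 / 27.0 = 6.148 DD/day.
T = T_base + 6.148 = 8.6 + 6.148 = 14.748 ≈ 14.7 °C.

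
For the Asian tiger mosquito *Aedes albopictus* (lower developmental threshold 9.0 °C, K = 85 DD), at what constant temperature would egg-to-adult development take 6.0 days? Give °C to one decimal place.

23.2 °C

Required daily accumulation = 85 / 6.0 = 14.167 DD/day.
T = T_base + 14.167 = 9.0 + 14.167 = 23.167 ≈ 23.2 °C.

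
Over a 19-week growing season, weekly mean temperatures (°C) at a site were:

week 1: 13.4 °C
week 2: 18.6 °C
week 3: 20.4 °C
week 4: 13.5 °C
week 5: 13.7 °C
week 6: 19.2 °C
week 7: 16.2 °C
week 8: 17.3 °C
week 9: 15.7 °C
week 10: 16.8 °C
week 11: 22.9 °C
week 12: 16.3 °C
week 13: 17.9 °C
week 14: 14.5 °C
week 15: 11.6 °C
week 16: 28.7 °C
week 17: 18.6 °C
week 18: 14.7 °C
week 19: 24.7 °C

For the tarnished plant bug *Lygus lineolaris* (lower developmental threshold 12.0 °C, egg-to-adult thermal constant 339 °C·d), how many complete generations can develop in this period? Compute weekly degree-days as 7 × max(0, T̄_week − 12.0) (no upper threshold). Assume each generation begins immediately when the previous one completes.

2 generations

Weekly DD (7 × max(0, T̄ − 12.0)): 9.8, 46.2, 58.8, 10.5, 11.9, 50.4, 29.4, 37.1, 25.9, 33.6, 76.3, 30.1, 41.3, 17.5, 0.0, 116.9, 46.2, 18.9, 88.9.
Season total = 749.7 DD.
Complete generations = ⌊749.7 / 339⌋ = 2.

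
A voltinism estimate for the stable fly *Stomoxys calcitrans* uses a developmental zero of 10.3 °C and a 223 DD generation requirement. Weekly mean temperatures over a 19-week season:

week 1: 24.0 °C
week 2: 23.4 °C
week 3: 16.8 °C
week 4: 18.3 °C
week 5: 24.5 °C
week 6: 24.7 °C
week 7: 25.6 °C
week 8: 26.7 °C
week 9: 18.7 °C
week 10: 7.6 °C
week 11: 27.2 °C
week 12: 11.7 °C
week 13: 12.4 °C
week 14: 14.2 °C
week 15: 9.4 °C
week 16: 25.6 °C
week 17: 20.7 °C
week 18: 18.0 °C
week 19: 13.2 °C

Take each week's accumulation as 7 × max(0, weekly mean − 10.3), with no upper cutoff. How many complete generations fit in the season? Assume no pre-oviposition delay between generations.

5 generations

Weekly DD (7 × max(0, T̄ − 10.3)): 95.9, 91.7, 45.5, 56.0, 99.4, 100.8, 107.1, 114.8, 58.8, 0.0, 118.3, 9.8, 14.7, 27.3, 0.0, 107.1, 72.8, 53.9, 20.3.
Season total = 1194.2 DD.
Complete generations = ⌊1194.2 / 223⌋ = 5.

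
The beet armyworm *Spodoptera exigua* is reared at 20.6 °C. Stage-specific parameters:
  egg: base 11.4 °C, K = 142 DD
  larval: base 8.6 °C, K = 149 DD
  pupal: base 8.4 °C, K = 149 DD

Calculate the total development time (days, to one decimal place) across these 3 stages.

40.1 days

egg: 142 / (20.6 − 11.4) = 142 / 9.2 = 15.435 d.
larval: 149 / (20.6 − 8.6) = 149 / 12.0 = 12.417 d.
pupal: 149 / (20.6 − 8.4) = 149 / 12.2 = 12.213 d.
Sum = 40.065 ≈ 40.1 days.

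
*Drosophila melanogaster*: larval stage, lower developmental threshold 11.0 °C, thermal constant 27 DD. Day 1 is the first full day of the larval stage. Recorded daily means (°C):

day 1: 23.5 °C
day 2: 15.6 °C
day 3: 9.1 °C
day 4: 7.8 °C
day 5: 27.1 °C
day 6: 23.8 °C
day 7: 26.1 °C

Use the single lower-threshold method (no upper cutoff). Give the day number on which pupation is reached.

day 5

Daily DD above 11.0 °C: 12.5, 4.6, 0.0, 0.0, 16.1, 12.8, 15.1.
Cumulative: 12.5, 17.1, 17.1, 17.1, 33.2, 46.0, 61.1.
The total first reaches 27 DD on day 5.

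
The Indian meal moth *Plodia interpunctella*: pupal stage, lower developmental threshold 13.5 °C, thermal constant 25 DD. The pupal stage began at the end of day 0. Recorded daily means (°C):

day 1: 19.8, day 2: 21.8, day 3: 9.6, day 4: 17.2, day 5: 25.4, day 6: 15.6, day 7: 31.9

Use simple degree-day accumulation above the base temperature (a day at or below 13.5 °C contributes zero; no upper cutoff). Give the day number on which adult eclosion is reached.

Daily DD above 13.5 °C: 6.3, 8.3, 0.0, 3.7, 11.9, 2.1, 18.4.
Cumulative: 6.3, 14.6, 14.6, 18.3, 30.2, 32.3, 50.7.
The total first reaches 25 DD on day 5.

day 5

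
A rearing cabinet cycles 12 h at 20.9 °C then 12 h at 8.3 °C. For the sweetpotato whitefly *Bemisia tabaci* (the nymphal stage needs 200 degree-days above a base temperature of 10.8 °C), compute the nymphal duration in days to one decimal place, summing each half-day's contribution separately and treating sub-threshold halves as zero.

Day half: max(0, 20.9 − 10.8) × 0.5 = 10.1 × 0.5 = 5.05 DD.
Night half: max(0, 8.3 − 10.8) × 0.5 = 0.0 × 0.5 = 0.00 DD.
Per 24 h: 5.05 DD/day.
Duration = 200 / 5.05 = 39.604 ≈ 39.6 days.

39.6 days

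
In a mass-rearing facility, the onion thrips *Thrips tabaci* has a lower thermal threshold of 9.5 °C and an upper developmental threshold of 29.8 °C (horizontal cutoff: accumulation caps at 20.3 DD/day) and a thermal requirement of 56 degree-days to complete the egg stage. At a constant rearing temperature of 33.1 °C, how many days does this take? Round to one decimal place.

Temperature 33.1 °C exceeds the upper threshold, so daily accumulation caps at 29.8 − 9.5 = 20.3 DD/day.
Duration = 56 / 20.3 = 2.759 ≈ 2.8 days.

2.8 days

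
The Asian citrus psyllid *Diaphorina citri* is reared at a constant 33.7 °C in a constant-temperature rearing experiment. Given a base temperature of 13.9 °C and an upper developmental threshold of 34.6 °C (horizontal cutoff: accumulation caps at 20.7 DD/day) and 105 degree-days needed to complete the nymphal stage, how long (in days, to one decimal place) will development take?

5.3 days

Daily accumulation = 33.7 − 13.9 = 19.8 DD/day.
Duration = 105 / 19.8 = 5.303 ≈ 5.3 days.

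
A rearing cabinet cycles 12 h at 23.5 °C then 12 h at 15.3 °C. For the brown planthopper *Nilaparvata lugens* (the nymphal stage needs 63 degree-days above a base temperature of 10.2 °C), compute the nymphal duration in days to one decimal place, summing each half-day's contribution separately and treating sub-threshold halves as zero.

Day half: max(0, 23.5 − 10.2) × 0.5 = 13.3 × 0.5 = 6.65 DD.
Night half: max(0, 15.3 − 10.2) × 0.5 = 5.1 × 0.5 = 2.55 DD.
Per 24 h: 9.20 DD/day.
Duration = 63 / 9.20 = 6.848 ≈ 6.8 days.

6.8 days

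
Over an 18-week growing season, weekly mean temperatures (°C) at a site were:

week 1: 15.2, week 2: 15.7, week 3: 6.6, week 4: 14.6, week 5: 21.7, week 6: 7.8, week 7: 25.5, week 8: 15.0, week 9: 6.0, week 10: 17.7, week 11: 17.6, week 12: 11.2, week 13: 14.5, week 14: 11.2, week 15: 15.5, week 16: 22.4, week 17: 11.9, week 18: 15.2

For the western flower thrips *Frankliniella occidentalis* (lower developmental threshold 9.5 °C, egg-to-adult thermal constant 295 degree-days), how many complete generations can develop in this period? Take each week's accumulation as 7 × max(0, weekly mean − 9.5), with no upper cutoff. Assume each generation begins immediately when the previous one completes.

Weekly DD (7 × max(0, T̄ − 9.5)): 39.9, 43.4, 0.0, 35.7, 85.4, 0.0, 112.0, 38.5, 0.0, 57.4, 56.7, 11.9, 35.0, 11.9, 42.0, 90.3, 16.8, 39.9.
Season total = 716.8 DD.
Complete generations = ⌊716.8 / 295⌋ = 2.

2 generations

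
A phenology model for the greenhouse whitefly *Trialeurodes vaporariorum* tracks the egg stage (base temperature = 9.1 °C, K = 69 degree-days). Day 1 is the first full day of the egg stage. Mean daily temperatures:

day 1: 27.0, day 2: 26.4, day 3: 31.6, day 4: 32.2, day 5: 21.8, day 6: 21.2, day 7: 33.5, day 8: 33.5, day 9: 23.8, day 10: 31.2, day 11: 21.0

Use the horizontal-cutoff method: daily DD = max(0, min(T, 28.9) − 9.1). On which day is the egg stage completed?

day 4

Daily DD above 9.1 °C (capped at 19.8): 17.9, 17.3, 19.8, 19.8, 12.7, 12.1, 19.8, 19.8, 14.7, 19.8, 11.9.
Cumulative: 17.9, 35.2, 55.0, 74.8, 87.5, 99.6, 119.4, 139.2, 153.9, 173.7, 185.6.
The total first reaches 69 DD on day 4.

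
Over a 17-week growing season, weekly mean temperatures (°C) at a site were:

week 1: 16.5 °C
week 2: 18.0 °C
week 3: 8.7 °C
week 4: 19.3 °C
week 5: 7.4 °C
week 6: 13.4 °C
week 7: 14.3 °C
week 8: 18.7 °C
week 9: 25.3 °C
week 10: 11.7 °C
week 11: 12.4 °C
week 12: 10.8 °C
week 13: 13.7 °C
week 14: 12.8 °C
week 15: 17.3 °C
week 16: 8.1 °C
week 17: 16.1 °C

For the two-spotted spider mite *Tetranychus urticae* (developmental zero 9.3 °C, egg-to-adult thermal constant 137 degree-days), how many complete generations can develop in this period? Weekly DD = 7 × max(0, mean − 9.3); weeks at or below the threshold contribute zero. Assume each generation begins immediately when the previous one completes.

Weekly DD (7 × max(0, T̄ − 9.3)): 50.4, 60.9, 0.0, 70.0, 0.0, 28.7, 35.0, 65.8, 112.0, 16.8, 21.7, 10.5, 30.8, 24.5, 56.0, 0.0, 47.6.
Season total = 630.7 DD.
Complete generations = ⌊630.7 / 137⌋ = 4.

4 generations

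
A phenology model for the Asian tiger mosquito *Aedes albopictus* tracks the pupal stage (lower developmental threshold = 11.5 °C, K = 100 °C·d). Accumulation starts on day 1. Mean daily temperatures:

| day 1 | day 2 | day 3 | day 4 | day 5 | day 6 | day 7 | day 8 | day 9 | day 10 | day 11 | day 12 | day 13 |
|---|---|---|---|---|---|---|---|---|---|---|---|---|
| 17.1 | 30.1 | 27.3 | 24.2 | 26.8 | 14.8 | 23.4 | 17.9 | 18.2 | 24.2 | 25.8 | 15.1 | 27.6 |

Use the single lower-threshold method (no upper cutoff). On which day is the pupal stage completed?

Daily DD above 11.5 °C: 5.6, 18.6, 15.8, 12.7, 15.3, 3.3, 11.9, 6.4, 6.7, 12.7, 14.3, 3.6, 16.1.
Cumulative: 5.6, 24.2, 40.0, 52.7, 68.0, 71.3, 83.2, 89.6, 96.3, 109.0, 123.3, 126.9, 143.0.
The total first reaches 100 DD on day 10.

day 10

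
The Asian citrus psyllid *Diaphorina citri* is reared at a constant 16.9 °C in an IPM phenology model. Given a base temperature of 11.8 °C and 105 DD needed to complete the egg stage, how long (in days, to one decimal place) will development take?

20.6 days

Daily accumulation = 16.9 − 11.8 = 5.1 DD/day.
Duration = 105 / 5.1 = 20.588 ≈ 20.6 days.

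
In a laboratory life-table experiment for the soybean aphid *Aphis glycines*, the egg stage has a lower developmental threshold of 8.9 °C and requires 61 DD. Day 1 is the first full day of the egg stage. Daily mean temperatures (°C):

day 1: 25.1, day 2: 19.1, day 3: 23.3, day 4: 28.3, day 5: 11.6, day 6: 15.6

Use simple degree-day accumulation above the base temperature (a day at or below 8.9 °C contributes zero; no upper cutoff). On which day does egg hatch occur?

Daily DD above 8.9 °C: 16.2, 10.2, 14.4, 19.4, 2.7, 6.7.
Cumulative: 16.2, 26.4, 40.8, 60.2, 62.9, 69.6.
The total first reaches 61 DD on day 5.

day 5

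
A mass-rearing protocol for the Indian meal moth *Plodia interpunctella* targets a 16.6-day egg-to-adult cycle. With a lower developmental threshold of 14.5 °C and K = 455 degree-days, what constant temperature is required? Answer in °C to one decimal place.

Required daily accumulation = 455 / 16.6 = 27.410 DD/day.
T = T_base + 27.410 = 14.5 + 27.410 = 41.910 ≈ 41.9 °C.

41.9 °C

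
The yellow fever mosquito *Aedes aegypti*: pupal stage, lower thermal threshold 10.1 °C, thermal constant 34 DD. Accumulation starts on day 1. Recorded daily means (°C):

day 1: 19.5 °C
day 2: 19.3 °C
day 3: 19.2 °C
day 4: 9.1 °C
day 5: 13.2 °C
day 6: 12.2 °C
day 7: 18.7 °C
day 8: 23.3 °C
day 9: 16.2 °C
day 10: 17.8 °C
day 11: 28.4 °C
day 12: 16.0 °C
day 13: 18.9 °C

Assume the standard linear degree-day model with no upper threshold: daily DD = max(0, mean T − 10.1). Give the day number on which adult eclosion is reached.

Daily DD above 10.1 °C: 9.4, 9.2, 9.1, 0.0, 3.1, 2.1, 8.6, 13.2, 6.1, 7.7, 18.3, 5.9, 8.8.
Cumulative: 9.4, 18.6, 27.7, 27.7, 30.8, 32.9, 41.5, 54.7, 60.8, 68.5, 86.8, 92.7, 101.5.
The total first reaches 34 DD on day 7.

day 7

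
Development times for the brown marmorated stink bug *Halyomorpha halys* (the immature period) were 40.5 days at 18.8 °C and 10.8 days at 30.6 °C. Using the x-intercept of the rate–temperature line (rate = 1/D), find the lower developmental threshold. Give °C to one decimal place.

14.5 °C

Under the model K = D·(T − T_b), so D₁·(T₁ − T_b) = D₂·(T₂ − T_b).
40.5·(18.8 − T_b) = 10.8·(30.6 − T_b)
T_b = (40.5·18.8 − 10.8·30.6) / (40.5 − 10.8) = 430.92 / 29.7 = 14.509 °C ≈ 14.5 °C.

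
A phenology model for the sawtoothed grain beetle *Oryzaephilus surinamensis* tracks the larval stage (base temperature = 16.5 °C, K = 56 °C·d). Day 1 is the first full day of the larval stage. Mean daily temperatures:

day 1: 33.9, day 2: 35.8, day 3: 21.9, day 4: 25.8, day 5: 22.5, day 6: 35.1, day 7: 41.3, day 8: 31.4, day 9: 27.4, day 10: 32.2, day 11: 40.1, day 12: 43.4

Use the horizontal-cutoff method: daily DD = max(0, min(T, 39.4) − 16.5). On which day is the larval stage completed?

day 5

Daily DD above 16.5 °C (capped at 22.9): 17.4, 19.3, 5.4, 9.3, 6.0, 18.6, 22.9, 14.9, 10.9, 15.7, 22.9, 22.9.
Cumulative: 17.4, 36.7, 42.1, 51.4, 57.4, 76.0, 98.9, 113.8, 124.7, 140.4, 163.3, 186.2.
The total first reaches 56 DD on day 5.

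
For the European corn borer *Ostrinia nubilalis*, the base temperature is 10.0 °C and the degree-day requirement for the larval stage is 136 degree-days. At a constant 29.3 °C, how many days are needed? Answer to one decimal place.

7.0 days

Daily accumulation = 29.3 − 10.0 = 19.3 DD/day.
Duration = 136 / 19.3 = 7.047 ≈ 7.0 days.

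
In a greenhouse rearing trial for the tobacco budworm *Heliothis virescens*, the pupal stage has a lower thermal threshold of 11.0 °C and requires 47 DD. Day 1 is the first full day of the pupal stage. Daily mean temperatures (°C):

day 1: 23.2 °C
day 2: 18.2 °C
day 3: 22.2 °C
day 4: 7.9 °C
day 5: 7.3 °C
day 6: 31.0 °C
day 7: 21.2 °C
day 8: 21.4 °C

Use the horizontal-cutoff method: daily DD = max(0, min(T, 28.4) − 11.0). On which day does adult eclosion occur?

Daily DD above 11.0 °C (capped at 17.4): 12.2, 7.2, 11.2, 0.0, 0.0, 17.4, 10.2, 10.4.
Cumulative: 12.2, 19.4, 30.6, 30.6, 30.6, 48.0, 58.2, 68.6.
The total first reaches 47 DD on day 6.

day 6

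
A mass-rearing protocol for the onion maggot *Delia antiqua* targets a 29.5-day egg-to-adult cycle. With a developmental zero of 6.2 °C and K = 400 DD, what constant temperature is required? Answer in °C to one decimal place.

Required daily accumulation = 400 / 29.5 = 13.559 DD/day.
T = T_base + 13.559 = 6.2 + 13.559 = 19.759 ≈ 19.8 °C.

19.8 °C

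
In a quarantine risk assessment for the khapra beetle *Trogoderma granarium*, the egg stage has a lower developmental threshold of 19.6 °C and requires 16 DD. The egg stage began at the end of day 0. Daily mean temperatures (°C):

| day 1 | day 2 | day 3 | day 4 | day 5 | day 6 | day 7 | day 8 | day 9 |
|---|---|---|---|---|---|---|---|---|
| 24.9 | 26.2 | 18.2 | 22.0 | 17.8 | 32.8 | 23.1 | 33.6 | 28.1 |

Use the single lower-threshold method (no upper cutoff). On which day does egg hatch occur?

day 6

Daily DD above 19.6 °C: 5.3, 6.6, 0.0, 2.4, 0.0, 13.2, 3.5, 14.0, 8.5.
Cumulative: 5.3, 11.9, 11.9, 14.3, 14.3, 27.5, 31.0, 45.0, 53.5.
The total first reaches 16 DD on day 6.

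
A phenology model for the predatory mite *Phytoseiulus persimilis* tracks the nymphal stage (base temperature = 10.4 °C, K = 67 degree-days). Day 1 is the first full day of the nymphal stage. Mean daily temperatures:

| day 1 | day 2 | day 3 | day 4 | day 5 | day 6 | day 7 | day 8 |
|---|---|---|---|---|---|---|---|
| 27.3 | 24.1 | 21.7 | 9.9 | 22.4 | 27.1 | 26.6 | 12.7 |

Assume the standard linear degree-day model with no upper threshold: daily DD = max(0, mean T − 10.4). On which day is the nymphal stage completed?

Daily DD above 10.4 °C: 16.9, 13.7, 11.3, 0.0, 12.0, 16.7, 16.2, 2.3.
Cumulative: 16.9, 30.6, 41.9, 41.9, 53.9, 70.6, 86.8, 89.1.
The total first reaches 67 DD on day 6.

day 6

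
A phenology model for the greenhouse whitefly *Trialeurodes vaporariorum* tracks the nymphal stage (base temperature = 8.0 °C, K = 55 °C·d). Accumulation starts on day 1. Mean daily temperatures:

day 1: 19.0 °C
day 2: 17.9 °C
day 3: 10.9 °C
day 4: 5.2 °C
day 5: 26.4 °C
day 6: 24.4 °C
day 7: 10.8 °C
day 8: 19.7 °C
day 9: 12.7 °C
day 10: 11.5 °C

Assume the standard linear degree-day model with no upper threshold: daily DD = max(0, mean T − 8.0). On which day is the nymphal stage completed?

Daily DD above 8.0 °C: 11.0, 9.9, 2.9, 0.0, 18.4, 16.4, 2.8, 11.7, 4.7, 3.5.
Cumulative: 11.0, 20.9, 23.8, 23.8, 42.2, 58.6, 61.4, 73.1, 77.8, 81.3.
The total first reaches 55 DD on day 6.

day 6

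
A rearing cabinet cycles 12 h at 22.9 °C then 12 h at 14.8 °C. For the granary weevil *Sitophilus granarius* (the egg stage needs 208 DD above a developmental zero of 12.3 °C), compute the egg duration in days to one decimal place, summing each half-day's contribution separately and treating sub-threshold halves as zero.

Day half: max(0, 22.9 − 12.3) × 0.5 = 10.6 × 0.5 = 5.30 DD.
Night half: max(0, 14.8 − 12.3) × 0.5 = 2.5 × 0.5 = 1.25 DD.
Per 24 h: 6.55 DD/day.
Duration = 208 / 6.55 = 31.756 ≈ 31.8 days.

31.8 days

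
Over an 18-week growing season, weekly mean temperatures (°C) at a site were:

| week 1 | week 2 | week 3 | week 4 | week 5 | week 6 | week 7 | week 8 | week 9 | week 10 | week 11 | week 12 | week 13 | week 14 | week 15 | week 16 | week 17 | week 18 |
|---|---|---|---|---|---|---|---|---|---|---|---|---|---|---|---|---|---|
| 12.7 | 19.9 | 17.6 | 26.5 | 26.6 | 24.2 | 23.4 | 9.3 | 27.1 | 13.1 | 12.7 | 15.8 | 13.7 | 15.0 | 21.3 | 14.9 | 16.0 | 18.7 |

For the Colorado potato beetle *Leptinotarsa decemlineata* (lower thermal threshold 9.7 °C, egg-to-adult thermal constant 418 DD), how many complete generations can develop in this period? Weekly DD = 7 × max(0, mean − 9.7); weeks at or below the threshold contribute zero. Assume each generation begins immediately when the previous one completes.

Weekly DD (7 × max(0, T̄ − 9.7)): 21.0, 71.4, 55.3, 117.6, 118.3, 101.5, 95.9, 0.0, 121.8, 23.8, 21.0, 42.7, 28.0, 37.1, 81.2, 36.4, 44.1, 63.0.
Season total = 1080.1 DD.
Complete generations = ⌊1080.1 / 418⌋ = 2.

2 generations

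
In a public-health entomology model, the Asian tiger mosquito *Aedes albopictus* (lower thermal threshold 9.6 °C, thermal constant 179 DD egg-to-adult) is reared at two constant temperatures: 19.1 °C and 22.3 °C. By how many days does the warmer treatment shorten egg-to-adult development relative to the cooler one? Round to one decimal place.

At 19.1 °C: 179 / (19.1 − 9.6) = 179 / 9.5 = 18.842 d.
At 22.3 °C: 179 / (22.3 − 9.6) = 179 / 12.7 = 14.094 d.
Difference = |18.842 − 14.094| = 4.748 ≈ 4.7 days.

4.7 days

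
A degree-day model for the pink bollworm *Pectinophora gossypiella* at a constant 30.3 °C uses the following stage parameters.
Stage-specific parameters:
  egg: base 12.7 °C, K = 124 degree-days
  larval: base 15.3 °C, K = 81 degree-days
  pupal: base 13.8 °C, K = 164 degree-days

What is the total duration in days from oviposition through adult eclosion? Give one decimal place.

egg: 124 / (30.3 − 12.7) = 124 / 17.6 = 7.045 d.
larval: 81 / (30.3 − 15.3) = 81 / 15.0 = 5.400 d.
pupal: 164 / (30.3 − 13.8) = 164 / 16.5 = 9.939 d.
Sum = 22.385 ≈ 22.4 days.

22.4 days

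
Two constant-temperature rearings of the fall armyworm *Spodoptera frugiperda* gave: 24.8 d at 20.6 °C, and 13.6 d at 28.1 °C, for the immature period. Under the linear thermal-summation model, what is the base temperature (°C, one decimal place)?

11.5 °C

Under the model K = D·(T − T_b), so D₁·(T₁ − T_b) = D₂·(T₂ − T_b).
24.8·(20.6 − T_b) = 13.6·(28.1 − T_b)
T_b = (24.8·20.6 − 13.6·28.1) / (24.8 − 13.6) = 128.72 / 11.2 = 11.493 °C ≈ 11.5 °C.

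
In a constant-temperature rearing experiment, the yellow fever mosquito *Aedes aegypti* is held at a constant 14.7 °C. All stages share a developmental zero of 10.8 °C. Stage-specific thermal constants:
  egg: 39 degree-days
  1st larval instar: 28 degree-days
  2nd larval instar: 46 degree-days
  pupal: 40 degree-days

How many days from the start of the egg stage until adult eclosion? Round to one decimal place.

39.2 days

Daily accumulation at 14.7 °C = 14.7 − 10.8 = 3.9 DD/day.
Total K = 39 + 28 + 46 + 40 = 153 DD.
Total duration = 153 / 3.9 = 39.231 ≈ 39.2 days.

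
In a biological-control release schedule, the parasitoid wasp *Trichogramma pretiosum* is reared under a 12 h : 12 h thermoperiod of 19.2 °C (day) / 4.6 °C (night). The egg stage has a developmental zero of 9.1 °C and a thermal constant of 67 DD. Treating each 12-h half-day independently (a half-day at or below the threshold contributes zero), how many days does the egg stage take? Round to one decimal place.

Day half: max(0, 19.2 − 9.1) × 0.5 = 10.1 × 0.5 = 5.05 DD.
Night half: max(0, 4.6 − 9.1) × 0.5 = 0.0 × 0.5 = 0.00 DD.
Per 24 h: 5.05 DD/day.
Duration = 67 / 5.05 = 13.267 ≈ 13.3 days.

13.3 days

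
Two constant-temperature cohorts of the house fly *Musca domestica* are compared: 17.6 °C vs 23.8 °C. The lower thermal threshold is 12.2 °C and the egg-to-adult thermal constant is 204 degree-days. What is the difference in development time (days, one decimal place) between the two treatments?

At 17.6 °C: 204 / (17.6 − 12.2) = 204 / 5.4 = 37.778 d.
At 23.8 °C: 204 / (23.8 − 12.2) = 204 / 11.6 = 17.586 d.
Difference = |37.778 − 17.586| = 20.192 ≈ 20.2 days.

20.2 days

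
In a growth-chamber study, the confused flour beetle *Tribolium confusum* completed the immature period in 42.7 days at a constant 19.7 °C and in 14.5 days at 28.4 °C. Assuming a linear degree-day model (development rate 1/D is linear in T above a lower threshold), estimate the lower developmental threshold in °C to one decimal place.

Linear rate model ⇒ the product D·(T − T_b) is constant across temperatures.
42.7·(19.7 − T_b) = 14.5·(28.4 − T_b)
T_b = (42.7·19.7 − 14.5·28.4) / (42.7 − 14.5) = 429.39 / 28.2 = 15.227 °C ≈ 15.2 °C.

15.2 °C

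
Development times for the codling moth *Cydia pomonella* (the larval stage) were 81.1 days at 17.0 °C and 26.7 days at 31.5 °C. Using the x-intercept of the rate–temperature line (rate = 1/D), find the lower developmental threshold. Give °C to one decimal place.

9.9 °C

Linear rate model ⇒ the product D·(T − T_b) is constant across temperatures.
81.1·(17.0 − T_b) = 26.7·(31.5 − T_b)
T_b = (81.1·17.0 − 26.7·31.5) / (81.1 − 26.7) = 537.65 / 54.4 = 9.883 °C ≈ 9.9 °C.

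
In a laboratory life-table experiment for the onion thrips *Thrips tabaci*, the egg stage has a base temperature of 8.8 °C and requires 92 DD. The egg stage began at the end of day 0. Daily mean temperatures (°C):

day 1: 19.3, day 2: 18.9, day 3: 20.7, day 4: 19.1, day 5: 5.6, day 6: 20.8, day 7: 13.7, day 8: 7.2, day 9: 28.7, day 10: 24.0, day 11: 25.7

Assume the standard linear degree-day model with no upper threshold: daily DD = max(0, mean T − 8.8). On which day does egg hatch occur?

Daily DD above 8.8 °C: 10.5, 10.1, 11.9, 10.3, 0.0, 12.0, 4.9, 0.0, 19.9, 15.2, 16.9.
Cumulative: 10.5, 20.6, 32.5, 42.8, 42.8, 54.8, 59.7, 59.7, 79.6, 94.8, 111.7.
The total first reaches 92 DD on day 10.

day 10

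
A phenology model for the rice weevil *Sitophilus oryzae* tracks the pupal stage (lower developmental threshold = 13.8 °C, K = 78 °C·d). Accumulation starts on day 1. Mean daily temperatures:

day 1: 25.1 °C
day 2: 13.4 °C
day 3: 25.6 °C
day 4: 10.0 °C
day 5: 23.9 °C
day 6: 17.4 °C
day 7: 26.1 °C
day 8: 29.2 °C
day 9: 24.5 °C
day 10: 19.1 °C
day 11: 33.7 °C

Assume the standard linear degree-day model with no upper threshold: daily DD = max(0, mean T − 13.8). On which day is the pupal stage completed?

day 10

Daily DD above 13.8 °C: 11.3, 0.0, 11.8, 0.0, 10.1, 3.6, 12.3, 15.4, 10.7, 5.3, 19.9.
Cumulative: 11.3, 11.3, 23.1, 23.1, 33.2, 36.8, 49.1, 64.5, 75.2, 80.5, 100.4.
The total first reaches 78 DD on day 10.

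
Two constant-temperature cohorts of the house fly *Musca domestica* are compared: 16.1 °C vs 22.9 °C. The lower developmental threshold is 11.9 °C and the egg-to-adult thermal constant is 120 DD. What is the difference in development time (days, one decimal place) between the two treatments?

At 16.1 °C: 120 / (16.1 − 11.9) = 120 / 4.2 = 28.571 d.
At 22.9 °C: 120 / (22.9 − 11.9) = 120 / 11.0 = 10.909 d.
Difference = |28.571 − 10.909| = 17.662 ≈ 17.7 days.

17.7 days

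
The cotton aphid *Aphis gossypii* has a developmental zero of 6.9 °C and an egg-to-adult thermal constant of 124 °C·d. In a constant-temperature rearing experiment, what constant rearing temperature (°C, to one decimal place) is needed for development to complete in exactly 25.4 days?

11.8 °C

Required daily accumulation = 124 / 25.4 = 4.882 DD/day.
T = T_base + 4.882 = 6.9 + 4.882 = 11.782 ≈ 11.8 °C.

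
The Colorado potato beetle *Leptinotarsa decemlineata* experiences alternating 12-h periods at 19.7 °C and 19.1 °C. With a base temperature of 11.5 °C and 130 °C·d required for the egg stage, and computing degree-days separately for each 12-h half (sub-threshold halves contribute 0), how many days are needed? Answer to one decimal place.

Day half: max(0, 19.7 − 11.5) × 0.5 = 8.2 × 0.5 = 4.10 DD.
Night half: max(0, 19.1 − 11.5) × 0.5 = 7.6 × 0.5 = 3.80 DD.
Per 24 h: 7.90 DD/day.
Duration = 130 / 7.90 = 16.456 ≈ 16.5 days.

16.5 days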